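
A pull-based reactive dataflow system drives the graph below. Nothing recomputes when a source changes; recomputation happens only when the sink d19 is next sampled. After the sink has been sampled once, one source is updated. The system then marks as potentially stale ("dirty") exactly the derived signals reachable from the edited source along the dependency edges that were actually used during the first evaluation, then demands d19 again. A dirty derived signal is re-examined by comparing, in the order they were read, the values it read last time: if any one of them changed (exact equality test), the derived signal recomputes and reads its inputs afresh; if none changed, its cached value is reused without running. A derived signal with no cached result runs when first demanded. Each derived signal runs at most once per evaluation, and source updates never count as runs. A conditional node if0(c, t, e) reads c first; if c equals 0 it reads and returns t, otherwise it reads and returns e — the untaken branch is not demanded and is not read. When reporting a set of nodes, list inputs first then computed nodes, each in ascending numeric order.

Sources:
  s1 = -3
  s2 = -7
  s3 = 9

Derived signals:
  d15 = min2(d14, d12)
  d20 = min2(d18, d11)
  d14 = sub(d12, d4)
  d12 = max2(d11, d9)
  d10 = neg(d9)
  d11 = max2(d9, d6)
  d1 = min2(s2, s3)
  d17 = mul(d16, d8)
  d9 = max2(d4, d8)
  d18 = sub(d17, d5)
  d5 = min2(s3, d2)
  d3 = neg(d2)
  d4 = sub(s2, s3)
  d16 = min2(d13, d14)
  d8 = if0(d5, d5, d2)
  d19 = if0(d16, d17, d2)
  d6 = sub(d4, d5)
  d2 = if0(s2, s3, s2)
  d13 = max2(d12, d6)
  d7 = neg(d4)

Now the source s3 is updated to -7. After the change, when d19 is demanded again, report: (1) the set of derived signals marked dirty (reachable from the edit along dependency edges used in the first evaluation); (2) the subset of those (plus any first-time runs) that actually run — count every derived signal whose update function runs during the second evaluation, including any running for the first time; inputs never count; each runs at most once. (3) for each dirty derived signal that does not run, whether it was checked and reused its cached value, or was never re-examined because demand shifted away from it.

Marked dirty: d4, d5, d6, d8, d9, d11, d12, d13, d14, d16, d19.
Derived signals that run: d4, d5, d6, d9, d11, d12, d13, d14, d16, d19 — 10 in total.
Checked but reused from cache: d8.
Key observation: the cutoff stops propagation at d8 — its inputs' values are unchanged, so it reuses its cache.

First evaluation (everything demanded from the output):
  d2 = if0(s2=-7 -> else branch s2) = -7
  d4 = sub(-7, 9) = -16
  d5 = min2(9, -7) = -7
  d6 = sub(-16, -7) = -9
  d8 = if0(d5=-7 -> else branch d2) = -7
  d9 = max2(-16, -7) = -7
  d11 = max2(-7, -9) = -7
  d12 = max2(-7, -7) = -7
  d13 = max2(-7, -9) = -7
  d14 = sub(-7, -16) = 9
  d16 = min2(-7, 9) = -7
  d19 = if0(d16=-7 -> else branch d2) = -7

Propagation after the edit:
  d4: runs — s3 9->-7; result 0.
  d5: runs — s3 9->-7; result -7 (same value as before).
  d6: runs — d4 -16->0; result 7.
  d8: checked — values it read are unchanged (d5 unchanged, d2 unchanged); reused cached -7 without running.
  d9: runs — d4 -16->0; result 0.
  d11: runs — d9 -7->0; d6 -9->7; result 7.
  d12: runs — d11 -7->7; d9 -7->0; result 7.
  d13: runs — d12 -7->7; d6 -9->7; result 7.
  d14: runs — d12 -7->7; d4 -16->0; result 7.
  d16: runs — d13 -7->7; d14 9->7; result 7.
  d19: runs — d16 -7->7; result -7 (same value as before).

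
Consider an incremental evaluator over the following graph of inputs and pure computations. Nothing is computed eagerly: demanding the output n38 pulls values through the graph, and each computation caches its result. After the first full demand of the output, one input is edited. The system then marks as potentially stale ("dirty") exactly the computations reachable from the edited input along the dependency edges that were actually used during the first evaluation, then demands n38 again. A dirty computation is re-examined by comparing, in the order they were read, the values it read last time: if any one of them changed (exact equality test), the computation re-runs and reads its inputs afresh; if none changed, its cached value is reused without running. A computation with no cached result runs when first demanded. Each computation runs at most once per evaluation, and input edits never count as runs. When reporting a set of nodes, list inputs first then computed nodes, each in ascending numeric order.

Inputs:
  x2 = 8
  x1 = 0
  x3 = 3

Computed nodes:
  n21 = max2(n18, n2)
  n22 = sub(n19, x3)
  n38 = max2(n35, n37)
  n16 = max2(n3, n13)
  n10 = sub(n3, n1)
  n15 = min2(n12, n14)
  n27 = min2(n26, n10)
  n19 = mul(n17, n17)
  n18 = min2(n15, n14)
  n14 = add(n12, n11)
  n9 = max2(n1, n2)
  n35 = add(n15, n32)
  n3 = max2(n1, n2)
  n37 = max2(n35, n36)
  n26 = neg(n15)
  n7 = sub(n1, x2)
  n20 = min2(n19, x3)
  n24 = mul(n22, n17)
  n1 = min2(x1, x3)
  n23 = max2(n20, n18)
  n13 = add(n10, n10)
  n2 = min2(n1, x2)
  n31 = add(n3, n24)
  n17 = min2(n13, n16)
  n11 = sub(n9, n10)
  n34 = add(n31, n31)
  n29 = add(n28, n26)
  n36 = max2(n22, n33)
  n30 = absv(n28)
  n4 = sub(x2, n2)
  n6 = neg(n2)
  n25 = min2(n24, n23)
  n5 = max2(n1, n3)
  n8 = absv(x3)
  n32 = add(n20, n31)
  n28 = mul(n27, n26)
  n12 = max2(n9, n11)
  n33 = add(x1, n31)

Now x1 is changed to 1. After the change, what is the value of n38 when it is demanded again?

n38 now evaluates to 2.
The important point: at n13 every value read last time is unchanged, so the dirty flag clears without a run.

Initial pass — values computed on the first demand:
  n1 = min2(0, 3) = 0
  n2 = min2(0, 8) = 0
  n3 = max2(0, 0) = 0
  n9 = max2(0, 0) = 0
  n10 = sub(0, 0) = 0
  n11 = sub(0, 0) = 0
  n12 = max2(0, 0) = 0
  n13 = add(0, 0) = 0
  n14 = add(0, 0) = 0
  n15 = min2(0, 0) = 0
  n16 = max2(0, 0) = 0
  n17 = min2(0, 0) = 0
  n19 = mul(0, 0) = 0
  n20 = min2(0, 3) = 0
  n22 = sub(0, 3) = -3
  n24 = mul(-3, 0) = 0
  n31 = add(0, 0) = 0
  n32 = add(0, 0) = 0
  n33 = add(0, 0) = 0
  n35 = add(0, 0) = 0
  n36 = max2(-3, 0) = 0
  n37 = max2(0, 0) = 0
  n38 = max2(0, 0) = 0

Second demand — change propagation:
  n1: re-runs because x1 0->1; new result 1.
  n2: re-runs because n1 0->1; new result 1.
  n3: re-runs because n1 0->1; n2 0->1; new result 1.
  n9: re-runs because n1 0->1; n2 0->1; new result 1.
  n10: re-runs because n3 0->1; n1 0->1; new result 0 (unchanged).
  n11: re-runs because n9 0->1; new result 1.
  n12: re-runs because n9 0->1; n11 0->1; new result 1.
  n13: re-examined; everything it read last time is the same (n10 unchanged, n10 unchanged) — cache 0 kept, no run.
  n14: re-runs because n12 0->1; n11 0->1; new result 2.
  n15: re-runs because n12 0->1; n14 0->2; new result 1.
  n16: re-runs because n3 0->1; new result 1.
  n17: re-runs because n16 0->1; new result 0 (unchanged).
  n19: re-examined; everything it read last time is the same (n17 unchanged, n17 unchanged) — cache 0 kept, no run.
  n20: re-examined; everything it read last time is the same (n19 unchanged, x3 unchanged) — cache 0 kept, no run.
  n22: re-examined; everything it read last time is the same (n19 unchanged, x3 unchanged) — cache -3 kept, no run.
  n24: re-examined; everything it read last time is the same (n22 unchanged, n17 unchanged) — cache 0 kept, no run.
  n31: re-runs because n3 0->1; new result 1.
  n32: re-runs because n31 0->1; new result 1.
  n33: re-runs because x1 0->1; n31 0->1; new result 2.
  n35: re-runs because n15 0->1; n32 0->1; new result 2.
  n36: re-runs because n33 0->2; new result 2.
  n37: re-runs because n35 0->2; n36 0->2; new result 2.
  n38: re-runs because n35 0->2; n37 0->2; new result 2.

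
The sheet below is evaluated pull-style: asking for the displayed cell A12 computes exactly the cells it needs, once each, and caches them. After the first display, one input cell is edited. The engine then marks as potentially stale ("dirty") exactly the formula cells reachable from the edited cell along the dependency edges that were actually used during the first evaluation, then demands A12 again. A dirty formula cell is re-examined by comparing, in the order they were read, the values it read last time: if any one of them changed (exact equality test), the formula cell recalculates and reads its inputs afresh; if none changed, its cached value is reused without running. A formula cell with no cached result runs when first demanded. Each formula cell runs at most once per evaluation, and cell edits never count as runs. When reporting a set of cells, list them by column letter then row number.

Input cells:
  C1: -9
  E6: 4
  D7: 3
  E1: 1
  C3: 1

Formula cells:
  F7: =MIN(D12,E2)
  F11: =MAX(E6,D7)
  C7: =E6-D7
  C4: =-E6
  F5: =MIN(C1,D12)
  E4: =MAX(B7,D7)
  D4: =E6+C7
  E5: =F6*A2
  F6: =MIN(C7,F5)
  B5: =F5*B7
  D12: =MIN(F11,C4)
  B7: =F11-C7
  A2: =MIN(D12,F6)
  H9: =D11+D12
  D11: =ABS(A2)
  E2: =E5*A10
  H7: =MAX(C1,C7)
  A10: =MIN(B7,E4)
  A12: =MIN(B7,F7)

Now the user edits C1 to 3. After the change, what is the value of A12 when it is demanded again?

Demanding A12 again yields -4.
Note the absorption at F7: it re-runs yet its value is the same, leaving the output's value untouched.

First demand of the output computes:
  C4 = -(4) = -4
  C7 = 4 - 3 = 1
  F11 = MAX(4, 3) = 4
  B7 = 4 - 1 = 3
  D12 = MIN(4, -4) = -4
  E4 = MAX(3, 3) = 3
  A10 = MIN(3, 3) = 3
  F5 = MIN(-9, -4) = -9
  F6 = MIN(1, -9) = -9
  A2 = MIN(-4, -9) = -9
  E5 = -9 * -9 = 81
  E2 = 81 * 3 = 243
  F7 = MIN(-4, 243) = -4
  A12 = MIN(3, -4) = -4

After the edit, cleaning proceeds:
  F5: a read changed (C1 -9->3) — executes, giving -4.
  F6: a read changed (F5 -9->-4) — executes, giving -4.
  A2: a read changed (F6 -9->-4) — executes, giving -4.
  E5: a read changed (F6 -9->-4; A2 -9->-4) — executes, giving 16.
  E2: a read changed (E5 81->16) — executes, giving 48.
  F7: a read changed (E2 243->48) — executes, giving -4 — identical to its old value.
  A12: dirty, but its reads are unchanged (B7 unchanged, F7 unchanged); cached -4 stands.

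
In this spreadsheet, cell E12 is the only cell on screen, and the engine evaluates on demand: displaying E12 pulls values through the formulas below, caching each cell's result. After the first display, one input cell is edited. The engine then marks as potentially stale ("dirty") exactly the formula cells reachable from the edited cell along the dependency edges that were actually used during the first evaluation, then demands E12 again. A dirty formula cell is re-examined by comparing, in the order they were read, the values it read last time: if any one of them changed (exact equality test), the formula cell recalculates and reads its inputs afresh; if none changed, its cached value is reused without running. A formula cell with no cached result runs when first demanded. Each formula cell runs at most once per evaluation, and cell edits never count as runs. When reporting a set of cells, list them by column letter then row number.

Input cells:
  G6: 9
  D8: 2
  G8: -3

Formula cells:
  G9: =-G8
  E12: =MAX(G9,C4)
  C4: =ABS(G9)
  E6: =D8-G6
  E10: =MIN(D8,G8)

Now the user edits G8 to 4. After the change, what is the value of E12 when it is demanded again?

E12 now evaluates to 4.

Initial pass — values computed on the first demand:
  G9 = -(-3) = 3
  C4 = ABS(3) = 3
  E12 = MAX(3, 3) = 3

Second demand — change propagation:
  G9: re-runs because G8 -3->4; new result -4.
  C4: re-runs because G9 3->-4; new result 4.
  E12: re-runs because G9 3->-4; C4 3->4; new result 4.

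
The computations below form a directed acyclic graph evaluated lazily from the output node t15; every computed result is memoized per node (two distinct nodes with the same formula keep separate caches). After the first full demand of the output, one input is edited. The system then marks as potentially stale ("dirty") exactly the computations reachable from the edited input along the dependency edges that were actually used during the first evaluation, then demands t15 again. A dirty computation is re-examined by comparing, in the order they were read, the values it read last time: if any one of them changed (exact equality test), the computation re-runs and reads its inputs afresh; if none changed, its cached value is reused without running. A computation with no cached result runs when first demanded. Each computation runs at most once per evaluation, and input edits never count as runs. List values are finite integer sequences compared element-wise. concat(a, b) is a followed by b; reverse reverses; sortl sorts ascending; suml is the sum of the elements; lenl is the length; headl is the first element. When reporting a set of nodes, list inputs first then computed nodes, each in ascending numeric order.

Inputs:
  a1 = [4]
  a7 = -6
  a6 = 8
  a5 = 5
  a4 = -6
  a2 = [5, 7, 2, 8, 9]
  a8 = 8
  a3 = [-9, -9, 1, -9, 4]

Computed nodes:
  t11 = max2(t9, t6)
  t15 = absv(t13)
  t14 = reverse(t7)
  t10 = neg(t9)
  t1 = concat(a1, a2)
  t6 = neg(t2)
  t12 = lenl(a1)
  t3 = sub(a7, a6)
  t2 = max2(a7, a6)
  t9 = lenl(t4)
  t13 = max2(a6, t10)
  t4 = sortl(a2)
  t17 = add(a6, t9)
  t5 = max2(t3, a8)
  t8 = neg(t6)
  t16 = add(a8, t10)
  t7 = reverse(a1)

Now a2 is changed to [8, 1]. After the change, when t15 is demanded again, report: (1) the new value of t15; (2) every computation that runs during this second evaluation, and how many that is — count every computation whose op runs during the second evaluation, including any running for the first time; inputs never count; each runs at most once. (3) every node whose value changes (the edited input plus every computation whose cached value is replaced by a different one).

First demand of the output computes:
  t4 = sortl([5, 7, 2, 8, 9]) = [2, 5, 7, 8, 9]
  t9 = lenl([2, 5, 7, 8, 9]) = 5
  t10 = neg(5) = -5
  t13 = max2(8, -5) = 8
  t15 = absv(8) = 8

After the edit, cleaning proceeds:
  t4: a read changed (a2 [5, 7, 2, 8, 9]->[8, 1]) — executes, giving [1, 8].
  t9: a read changed (t4 [2, 5, 7, 8, 9]->[1, 8]) — executes, giving 2.
  t10: a read changed (t9 5->2) — executes, giving -2.
  t13: a read changed (t10 -5->-2) — executes, giving 8 — identical to its old value.
  t15: dirty, but its reads are unchanged (t13 unchanged); cached 8 stands.

Note the absorption at t13: it re-runs yet its value is the same, leaving the output's value untouched.

Demanding t15 again yields 8.
4 computations run: t4, t9, t10, t13.
The nodes whose values change: a2, t4, t9, t10.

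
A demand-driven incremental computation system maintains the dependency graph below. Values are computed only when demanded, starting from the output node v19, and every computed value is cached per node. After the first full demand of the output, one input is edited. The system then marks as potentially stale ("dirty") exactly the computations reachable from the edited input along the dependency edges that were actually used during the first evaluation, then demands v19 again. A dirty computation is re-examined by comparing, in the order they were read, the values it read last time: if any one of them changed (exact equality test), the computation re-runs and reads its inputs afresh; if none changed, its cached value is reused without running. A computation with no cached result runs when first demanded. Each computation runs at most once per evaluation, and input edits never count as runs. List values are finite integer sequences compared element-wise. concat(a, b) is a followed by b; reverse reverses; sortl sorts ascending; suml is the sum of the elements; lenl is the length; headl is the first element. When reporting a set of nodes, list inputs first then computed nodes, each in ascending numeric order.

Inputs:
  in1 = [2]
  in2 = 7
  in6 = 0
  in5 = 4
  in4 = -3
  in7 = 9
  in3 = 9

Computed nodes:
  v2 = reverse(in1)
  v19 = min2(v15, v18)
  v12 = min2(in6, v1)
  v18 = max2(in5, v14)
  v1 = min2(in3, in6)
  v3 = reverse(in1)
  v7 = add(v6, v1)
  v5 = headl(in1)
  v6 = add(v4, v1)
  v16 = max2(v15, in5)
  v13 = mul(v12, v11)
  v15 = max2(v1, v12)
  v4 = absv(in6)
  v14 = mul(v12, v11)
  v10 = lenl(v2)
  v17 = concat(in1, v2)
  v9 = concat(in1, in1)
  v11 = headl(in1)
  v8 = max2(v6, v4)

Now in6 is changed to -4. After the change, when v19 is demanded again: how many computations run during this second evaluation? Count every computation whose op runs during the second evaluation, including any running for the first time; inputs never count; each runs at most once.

Computations that run: v1, v12, v14, v15, v18, v19 — 6 in total.

First evaluation (everything demanded from the output):
  v1 = min2(9, 0) = 0
  v11 = headl([2]) = 2
  v12 = min2(0, 0) = 0
  v14 = mul(0, 2) = 0
  v15 = max2(0, 0) = 0
  v18 = max2(4, 0) = 4
  v19 = min2(0, 4) = 0

Propagation after the edit:
  v1: runs — in6 0->-4; result -4.
  v12: runs — in6 0->-4; v1 0->-4; result -4.
  v14: runs — v12 0->-4; result -8.
  v15: runs — v1 0->-4; v12 0->-4; result -4.
  v18: runs — v14 0->-8; result 4 (same value as before).
  v19: runs — v15 0->-4; result -4.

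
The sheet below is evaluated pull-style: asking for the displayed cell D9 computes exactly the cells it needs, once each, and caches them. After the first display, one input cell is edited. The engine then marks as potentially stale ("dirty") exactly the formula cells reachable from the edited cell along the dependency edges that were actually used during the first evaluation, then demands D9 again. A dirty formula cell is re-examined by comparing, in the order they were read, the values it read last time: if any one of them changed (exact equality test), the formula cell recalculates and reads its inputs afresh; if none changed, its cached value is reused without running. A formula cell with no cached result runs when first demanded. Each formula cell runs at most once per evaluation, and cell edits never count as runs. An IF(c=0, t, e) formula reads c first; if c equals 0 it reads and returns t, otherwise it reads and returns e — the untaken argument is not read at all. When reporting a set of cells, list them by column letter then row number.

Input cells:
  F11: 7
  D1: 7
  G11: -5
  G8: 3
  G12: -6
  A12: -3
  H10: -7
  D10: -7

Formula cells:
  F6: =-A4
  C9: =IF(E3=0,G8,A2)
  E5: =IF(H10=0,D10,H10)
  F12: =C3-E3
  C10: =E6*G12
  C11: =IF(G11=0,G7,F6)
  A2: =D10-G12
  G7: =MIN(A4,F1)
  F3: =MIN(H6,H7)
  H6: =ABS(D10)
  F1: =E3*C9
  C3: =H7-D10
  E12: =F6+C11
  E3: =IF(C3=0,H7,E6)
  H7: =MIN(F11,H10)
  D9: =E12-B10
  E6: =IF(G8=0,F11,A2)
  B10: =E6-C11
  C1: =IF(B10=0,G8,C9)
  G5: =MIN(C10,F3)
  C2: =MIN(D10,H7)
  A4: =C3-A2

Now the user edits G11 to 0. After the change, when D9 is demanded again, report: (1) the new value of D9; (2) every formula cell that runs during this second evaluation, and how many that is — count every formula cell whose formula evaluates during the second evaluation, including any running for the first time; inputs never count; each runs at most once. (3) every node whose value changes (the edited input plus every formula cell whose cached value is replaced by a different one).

Demanding D9 again yields 2.
8 formula cells run: B10, C9, C11, D9, E3, E12, F1, G7.
The nodes whose values change: B10, C11, D9, E12, G11.
Note the branch switch — C9, E3, F1, G7 had no cache and run now for the first time.

First demand of the output computes:
  A2 = -7 - -6 = -1
  E6 = IF(G8=0: G8=3 -> else branch A2) = -1
  H7 = MIN(7, -7) = -7
  C3 = -7 - -7 = 0
  A4 = 0 - -1 = 1
  F6 = -(1) = -1
  C11 = IF(G11=0: G11=-5 -> else branch F6) = -1
  B10 = -1 - -1 = 0
  E12 = -1 + -1 = -2
  D9 = -2 - 0 = -2

After the edit, cleaning proceeds:
  E3: had never run; runs now, result -7.
  C9: had never run; runs now, result -1.
  F1: had never run; runs now, result 7.
  G7: had never run; runs now, result 1.
  C11: a read changed (G11 -5->0) — executes, giving 1.
  B10: a read changed (C11 -1->1) — executes, giving -2.
  E12: a read changed (C11 -1->1) — executes, giving 0.
  D9: a read changed (E12 -2->0; B10 0->-2) — executes, giving 2.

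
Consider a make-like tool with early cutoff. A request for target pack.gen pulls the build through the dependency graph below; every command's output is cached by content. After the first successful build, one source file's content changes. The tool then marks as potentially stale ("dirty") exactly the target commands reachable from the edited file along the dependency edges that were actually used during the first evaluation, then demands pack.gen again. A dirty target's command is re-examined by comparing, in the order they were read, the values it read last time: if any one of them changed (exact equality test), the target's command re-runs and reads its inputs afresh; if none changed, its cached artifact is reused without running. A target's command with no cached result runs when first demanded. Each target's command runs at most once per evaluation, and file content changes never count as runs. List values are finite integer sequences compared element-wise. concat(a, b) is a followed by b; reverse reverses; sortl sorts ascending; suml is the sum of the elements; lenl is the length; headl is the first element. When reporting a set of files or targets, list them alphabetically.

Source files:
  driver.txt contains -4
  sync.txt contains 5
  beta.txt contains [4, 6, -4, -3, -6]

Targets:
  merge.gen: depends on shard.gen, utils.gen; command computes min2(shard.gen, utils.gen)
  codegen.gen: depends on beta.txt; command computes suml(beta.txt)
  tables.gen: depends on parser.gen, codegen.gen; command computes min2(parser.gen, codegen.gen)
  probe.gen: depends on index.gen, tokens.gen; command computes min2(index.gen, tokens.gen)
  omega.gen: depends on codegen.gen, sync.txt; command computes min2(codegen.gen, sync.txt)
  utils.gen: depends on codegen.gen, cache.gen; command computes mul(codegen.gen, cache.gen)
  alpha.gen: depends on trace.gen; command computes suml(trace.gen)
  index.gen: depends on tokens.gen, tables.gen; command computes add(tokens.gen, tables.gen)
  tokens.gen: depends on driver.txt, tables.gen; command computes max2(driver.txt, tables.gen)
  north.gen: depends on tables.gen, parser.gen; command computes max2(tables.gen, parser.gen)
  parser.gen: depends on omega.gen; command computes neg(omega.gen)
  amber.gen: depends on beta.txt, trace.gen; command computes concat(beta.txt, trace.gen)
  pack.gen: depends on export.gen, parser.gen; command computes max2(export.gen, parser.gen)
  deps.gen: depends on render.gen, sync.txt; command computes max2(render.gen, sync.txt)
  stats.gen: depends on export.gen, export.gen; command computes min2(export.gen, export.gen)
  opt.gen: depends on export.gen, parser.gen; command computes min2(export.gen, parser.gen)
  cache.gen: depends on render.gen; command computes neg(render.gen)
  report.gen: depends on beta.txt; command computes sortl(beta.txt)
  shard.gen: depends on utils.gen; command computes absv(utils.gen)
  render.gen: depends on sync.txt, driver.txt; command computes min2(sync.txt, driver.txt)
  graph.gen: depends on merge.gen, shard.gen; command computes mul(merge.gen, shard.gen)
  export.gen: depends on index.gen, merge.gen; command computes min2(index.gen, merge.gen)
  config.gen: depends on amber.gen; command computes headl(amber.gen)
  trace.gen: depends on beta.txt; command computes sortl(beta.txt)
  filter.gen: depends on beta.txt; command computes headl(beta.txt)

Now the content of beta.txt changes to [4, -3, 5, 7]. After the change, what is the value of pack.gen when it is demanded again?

First demand of the output computes:
  codegen.gen = suml([4, 6, -4, -3, -6]) = -3
  omega.gen = min2(-3, 5) = -3
  parser.gen = neg(-3) = 3
  render.gen = min2(5, -4) = -4
  cache.gen = neg(-4) = 4
  tables.gen = min2(3, -3) = -3
  tokens.gen = max2(-4, -3) = -3
  index.gen = add(-3, -3) = -6
  utils.gen = mul(-3, 4) = -12
  shard.gen = absv(-12) = 12
  merge.gen = min2(12, -12) = -12
  export.gen = min2(-6, -12) = -12
  pack.gen = max2(-12, 3) = 3

After the edit, cleaning proceeds:
  codegen.gen: a read changed (beta.txt [4, 6, -4, -3, -6]->[4, -3, 5, 7]) — executes, giving 13.
  omega.gen: a read changed (codegen.gen -3->13) — executes, giving 5.
  parser.gen: a read changed (omega.gen -3->5) — executes, giving -5.
  tables.gen: a read changed (parser.gen 3->-5; codegen.gen -3->13) — executes, giving -5.
  tokens.gen: a read changed (tables.gen -3->-5) — executes, giving -4.
  index.gen: a read changed (tokens.gen -3->-4; tables.gen -3->-5) — executes, giving -9.
  utils.gen: a read changed (codegen.gen -3->13) — executes, giving 52.
  shard.gen: a read changed (utils.gen -12->52) — executes, giving 52.
  merge.gen: a read changed (shard.gen 12->52; utils.gen -12->52) — executes, giving 52.
  export.gen: a read changed (index.gen -6->-9; merge.gen -12->52) — executes, giving -9.
  pack.gen: a read changed (export.gen -12->-9; parser.gen 3->-5) — executes, giving -5.

Demanding pack.gen again yields -5.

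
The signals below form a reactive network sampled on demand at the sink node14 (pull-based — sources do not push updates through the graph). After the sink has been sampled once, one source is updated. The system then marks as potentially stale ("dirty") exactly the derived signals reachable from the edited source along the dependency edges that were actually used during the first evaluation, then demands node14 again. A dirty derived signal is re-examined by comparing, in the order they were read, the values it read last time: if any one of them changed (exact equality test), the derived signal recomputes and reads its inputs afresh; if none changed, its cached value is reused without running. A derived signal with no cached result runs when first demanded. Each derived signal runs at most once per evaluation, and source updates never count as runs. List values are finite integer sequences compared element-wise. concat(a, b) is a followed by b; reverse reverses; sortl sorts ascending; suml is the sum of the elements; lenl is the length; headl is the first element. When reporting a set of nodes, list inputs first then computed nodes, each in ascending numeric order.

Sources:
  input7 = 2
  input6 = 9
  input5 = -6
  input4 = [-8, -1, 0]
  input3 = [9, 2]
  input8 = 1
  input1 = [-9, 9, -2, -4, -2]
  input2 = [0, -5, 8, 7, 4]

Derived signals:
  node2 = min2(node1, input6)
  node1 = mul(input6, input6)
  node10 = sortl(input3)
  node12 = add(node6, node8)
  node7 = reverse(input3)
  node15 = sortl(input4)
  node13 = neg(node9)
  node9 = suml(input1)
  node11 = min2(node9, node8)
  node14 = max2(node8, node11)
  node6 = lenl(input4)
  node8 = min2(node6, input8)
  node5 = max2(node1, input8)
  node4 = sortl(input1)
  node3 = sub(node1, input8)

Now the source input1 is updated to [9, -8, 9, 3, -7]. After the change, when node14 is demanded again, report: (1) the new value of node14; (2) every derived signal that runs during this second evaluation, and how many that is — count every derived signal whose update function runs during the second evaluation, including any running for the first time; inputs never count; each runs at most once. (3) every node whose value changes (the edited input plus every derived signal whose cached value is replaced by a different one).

Initial pass — values computed on the first demand:
  node6 = lenl([-8, -1, 0]) = 3
  node8 = min2(3, 1) = 1
  node9 = suml([-9, 9, -2, -4, -2]) = -8
  node11 = min2(-8, 1) = -8
  node14 = max2(1, -8) = 1

Second demand — change propagation:
  node9: re-runs because input1 [-9, 9, -2, -4, -2]->[9, -8, 9, 3, -7]; new result 6.
  node11: re-runs because node9 -8->6; new result 1.
  node14: re-runs because node11 -8->1; new result 1 (unchanged).

node14 now evaluates to 1.
Run set: node9, node11, node14 (3 run).
Changed values: input1, node9, node11.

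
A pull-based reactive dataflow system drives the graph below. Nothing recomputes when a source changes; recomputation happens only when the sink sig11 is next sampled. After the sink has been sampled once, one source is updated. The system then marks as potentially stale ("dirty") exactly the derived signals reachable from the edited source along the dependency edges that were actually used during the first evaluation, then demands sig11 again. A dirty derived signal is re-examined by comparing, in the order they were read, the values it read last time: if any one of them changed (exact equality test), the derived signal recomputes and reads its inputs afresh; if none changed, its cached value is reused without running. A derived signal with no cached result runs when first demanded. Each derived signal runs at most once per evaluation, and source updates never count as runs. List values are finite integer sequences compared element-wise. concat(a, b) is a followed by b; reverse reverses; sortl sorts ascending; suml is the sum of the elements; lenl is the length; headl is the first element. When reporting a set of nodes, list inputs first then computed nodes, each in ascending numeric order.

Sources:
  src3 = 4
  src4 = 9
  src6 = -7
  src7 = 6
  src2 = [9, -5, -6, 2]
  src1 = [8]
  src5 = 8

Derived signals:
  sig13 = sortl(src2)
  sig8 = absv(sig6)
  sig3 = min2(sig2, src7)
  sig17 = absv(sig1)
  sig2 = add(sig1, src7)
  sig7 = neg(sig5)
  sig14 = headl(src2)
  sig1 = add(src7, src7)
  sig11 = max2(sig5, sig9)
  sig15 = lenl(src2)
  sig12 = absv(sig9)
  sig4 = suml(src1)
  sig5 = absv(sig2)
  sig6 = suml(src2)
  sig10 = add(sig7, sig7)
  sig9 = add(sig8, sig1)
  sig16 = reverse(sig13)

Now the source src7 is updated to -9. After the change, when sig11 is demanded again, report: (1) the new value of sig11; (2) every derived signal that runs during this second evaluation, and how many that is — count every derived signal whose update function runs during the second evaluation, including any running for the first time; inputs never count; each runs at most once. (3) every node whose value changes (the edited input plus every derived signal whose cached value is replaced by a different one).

New value of sig11: 27.
Derived signals that run: sig1, sig2, sig5, sig9, sig11 — 5 in total.
Values that change: src7, sig1, sig2, sig5, sig9, sig11.

First evaluation (everything demanded from the output):
  sig1 = add(6, 6) = 12
  sig2 = add(12, 6) = 18
  sig5 = absv(18) = 18
  sig6 = suml([9, -5, -6, 2]) = 0
  sig8 = absv(0) = 0
  sig9 = add(0, 12) = 12
  sig11 = max2(18, 12) = 18

Propagation after the edit:
  sig1: runs — src7 6->-9; src7 6->-9; result -18.
  sig2: runs — sig1 12->-18; src7 6->-9; result -27.
  sig5: runs — sig2 18->-27; result 27.
  sig9: runs — sig1 12->-18; result -18.
  sig11: runs — sig5 18->27; sig9 12->-18; result 27.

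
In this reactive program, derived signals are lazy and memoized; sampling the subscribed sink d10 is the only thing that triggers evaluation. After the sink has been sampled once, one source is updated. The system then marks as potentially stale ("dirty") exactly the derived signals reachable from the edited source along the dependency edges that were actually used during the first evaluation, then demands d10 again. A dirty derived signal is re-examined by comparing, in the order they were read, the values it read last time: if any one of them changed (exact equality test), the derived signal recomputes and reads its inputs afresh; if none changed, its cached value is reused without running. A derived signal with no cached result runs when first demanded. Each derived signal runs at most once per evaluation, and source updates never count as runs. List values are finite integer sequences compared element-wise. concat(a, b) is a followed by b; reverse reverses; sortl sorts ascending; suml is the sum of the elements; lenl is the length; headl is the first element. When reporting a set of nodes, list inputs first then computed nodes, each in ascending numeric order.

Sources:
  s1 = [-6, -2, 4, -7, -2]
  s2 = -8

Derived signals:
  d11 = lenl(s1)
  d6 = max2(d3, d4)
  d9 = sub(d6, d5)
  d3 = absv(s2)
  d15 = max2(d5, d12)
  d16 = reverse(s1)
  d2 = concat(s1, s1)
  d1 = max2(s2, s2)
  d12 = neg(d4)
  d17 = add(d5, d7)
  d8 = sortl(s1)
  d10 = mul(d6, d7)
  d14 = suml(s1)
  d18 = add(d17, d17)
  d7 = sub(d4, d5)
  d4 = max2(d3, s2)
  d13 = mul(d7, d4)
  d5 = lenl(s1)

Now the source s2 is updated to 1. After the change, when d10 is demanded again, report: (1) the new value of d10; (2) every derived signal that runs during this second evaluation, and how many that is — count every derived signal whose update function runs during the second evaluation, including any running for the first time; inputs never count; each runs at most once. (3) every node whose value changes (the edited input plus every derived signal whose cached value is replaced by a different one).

First demand of the output computes:
  d3 = absv(-8) = 8
  d4 = max2(8, -8) = 8
  d5 = lenl([-6, -2, 4, -7, -2]) = 5
  d6 = max2(8, 8) = 8
  d7 = sub(8, 5) = 3
  d10 = mul(8, 3) = 24

After the edit, cleaning proceeds:
  d3: a read changed (s2 -8->1) — executes, giving 1.
  d4: a read changed (d3 8->1; s2 -8->1) — executes, giving 1.
  d6: a read changed (d3 8->1; d4 8->1) — executes, giving 1.
  d7: a read changed (d4 8->1) — executes, giving -4.
  d10: a read changed (d6 8->1; d7 3->-4) — executes, giving -4.

Demanding d10 again yields -4.
5 derived signals run: d3, d4, d6, d7, d10.
The nodes whose values change: s2, d3, d4, d6, d7, d10.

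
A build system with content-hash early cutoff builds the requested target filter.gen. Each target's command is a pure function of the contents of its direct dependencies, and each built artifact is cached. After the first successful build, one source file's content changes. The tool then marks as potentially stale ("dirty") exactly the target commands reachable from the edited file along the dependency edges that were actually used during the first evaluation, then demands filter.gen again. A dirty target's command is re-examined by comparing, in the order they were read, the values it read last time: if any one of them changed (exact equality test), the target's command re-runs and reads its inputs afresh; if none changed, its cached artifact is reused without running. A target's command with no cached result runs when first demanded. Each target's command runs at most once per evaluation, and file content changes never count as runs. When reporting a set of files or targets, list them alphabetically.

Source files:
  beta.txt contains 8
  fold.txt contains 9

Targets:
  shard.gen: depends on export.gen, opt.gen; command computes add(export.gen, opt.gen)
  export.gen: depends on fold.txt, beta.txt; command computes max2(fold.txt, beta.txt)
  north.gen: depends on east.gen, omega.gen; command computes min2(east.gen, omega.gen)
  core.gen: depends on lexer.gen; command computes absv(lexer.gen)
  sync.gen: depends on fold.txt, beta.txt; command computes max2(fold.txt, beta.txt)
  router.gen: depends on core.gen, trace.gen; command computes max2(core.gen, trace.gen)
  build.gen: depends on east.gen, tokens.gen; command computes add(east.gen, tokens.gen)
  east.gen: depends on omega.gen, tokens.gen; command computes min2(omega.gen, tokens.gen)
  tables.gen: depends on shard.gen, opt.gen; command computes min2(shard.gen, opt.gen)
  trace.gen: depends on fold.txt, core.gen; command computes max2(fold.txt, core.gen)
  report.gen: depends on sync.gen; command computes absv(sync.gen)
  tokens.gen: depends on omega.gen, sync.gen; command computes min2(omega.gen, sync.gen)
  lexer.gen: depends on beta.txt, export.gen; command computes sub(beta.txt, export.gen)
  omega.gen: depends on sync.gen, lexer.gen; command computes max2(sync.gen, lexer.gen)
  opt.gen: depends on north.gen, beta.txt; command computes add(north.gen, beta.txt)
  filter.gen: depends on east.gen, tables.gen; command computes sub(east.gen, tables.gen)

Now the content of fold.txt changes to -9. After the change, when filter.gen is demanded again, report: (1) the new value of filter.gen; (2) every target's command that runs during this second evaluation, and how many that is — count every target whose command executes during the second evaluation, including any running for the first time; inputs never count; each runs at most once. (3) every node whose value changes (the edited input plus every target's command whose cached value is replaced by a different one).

New value of filter.gen: -8.
Target commands that run: east.gen, export.gen, filter.gen, lexer.gen, north.gen, omega.gen, opt.gen, shard.gen, sync.gen, tables.gen, tokens.gen — 11 in total.
Values that change: east.gen, export.gen, fold.txt, lexer.gen, north.gen, omega.gen, opt.gen, shard.gen, sync.gen, tables.gen, tokens.gen.

First evaluation (everything demanded from the output):
  export.gen = max2(9, 8) = 9
  lexer.gen = sub(8, 9) = -1
  sync.gen = max2(9, 8) = 9
  omega.gen = max2(9, -1) = 9
  tokens.gen = min2(9, 9) = 9
  east.gen = min2(9, 9) = 9
  north.gen = min2(9, 9) = 9
  opt.gen = add(9, 8) = 17
  shard.gen = add(9, 17) = 26
  tables.gen = min2(26, 17) = 17
  filter.gen = sub(9, 17) = -8

Propagation after the edit:
  export.gen: runs — fold.txt 9->-9; result 8.
  lexer.gen: runs — export.gen 9->8; result 0.
  sync.gen: runs — fold.txt 9->-9; result 8.
  omega.gen: runs — sync.gen 9->8; lexer.gen -1->0; result 8.
  tokens.gen: runs — omega.gen 9->8; sync.gen 9->8; result 8.
  east.gen: runs — omega.gen 9->8; tokens.gen 9->8; result 8.
  north.gen: runs — east.gen 9->8; omega.gen 9->8; result 8.
  opt.gen: runs — north.gen 9->8; result 16.
  shard.gen: runs — export.gen 9->8; opt.gen 17->16; result 24.
  tables.gen: runs — shard.gen 26->24; opt.gen 17->16; result 16.
  filter.gen: runs — east.gen 9->8; tables.gen 17->16; result -8 (same value as before).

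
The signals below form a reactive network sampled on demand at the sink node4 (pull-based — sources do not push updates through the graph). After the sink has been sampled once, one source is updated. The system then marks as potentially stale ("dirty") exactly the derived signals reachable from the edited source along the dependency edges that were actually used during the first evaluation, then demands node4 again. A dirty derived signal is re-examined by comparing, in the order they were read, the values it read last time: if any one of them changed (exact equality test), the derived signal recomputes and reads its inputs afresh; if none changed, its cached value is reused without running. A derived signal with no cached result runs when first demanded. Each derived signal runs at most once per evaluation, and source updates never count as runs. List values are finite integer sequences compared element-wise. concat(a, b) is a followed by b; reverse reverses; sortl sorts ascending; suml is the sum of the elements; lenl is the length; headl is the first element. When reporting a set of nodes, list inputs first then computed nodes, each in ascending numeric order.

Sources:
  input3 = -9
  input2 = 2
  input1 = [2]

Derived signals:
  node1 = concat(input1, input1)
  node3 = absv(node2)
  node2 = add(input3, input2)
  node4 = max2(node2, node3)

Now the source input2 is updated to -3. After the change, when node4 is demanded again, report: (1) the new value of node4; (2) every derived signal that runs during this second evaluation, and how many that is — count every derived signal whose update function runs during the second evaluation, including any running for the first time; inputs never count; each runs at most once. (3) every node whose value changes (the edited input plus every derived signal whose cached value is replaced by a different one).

Initial pass — values computed on the first demand:
  node2 = add(-9, 2) = -7
  node3 = absv(-7) = 7
  node4 = max2(-7, 7) = 7

Second demand — change propagation:
  node2: re-runs because input2 2->-3; new result -12.
  node3: re-runs because node2 -7->-12; new result 12.
  node4: re-runs because node2 -7->-12; node3 7->12; new result 12.

node4 now evaluates to 12.
Run set: node2, node3, node4 (3 run).
Changed values: input2, node2, node3, node4.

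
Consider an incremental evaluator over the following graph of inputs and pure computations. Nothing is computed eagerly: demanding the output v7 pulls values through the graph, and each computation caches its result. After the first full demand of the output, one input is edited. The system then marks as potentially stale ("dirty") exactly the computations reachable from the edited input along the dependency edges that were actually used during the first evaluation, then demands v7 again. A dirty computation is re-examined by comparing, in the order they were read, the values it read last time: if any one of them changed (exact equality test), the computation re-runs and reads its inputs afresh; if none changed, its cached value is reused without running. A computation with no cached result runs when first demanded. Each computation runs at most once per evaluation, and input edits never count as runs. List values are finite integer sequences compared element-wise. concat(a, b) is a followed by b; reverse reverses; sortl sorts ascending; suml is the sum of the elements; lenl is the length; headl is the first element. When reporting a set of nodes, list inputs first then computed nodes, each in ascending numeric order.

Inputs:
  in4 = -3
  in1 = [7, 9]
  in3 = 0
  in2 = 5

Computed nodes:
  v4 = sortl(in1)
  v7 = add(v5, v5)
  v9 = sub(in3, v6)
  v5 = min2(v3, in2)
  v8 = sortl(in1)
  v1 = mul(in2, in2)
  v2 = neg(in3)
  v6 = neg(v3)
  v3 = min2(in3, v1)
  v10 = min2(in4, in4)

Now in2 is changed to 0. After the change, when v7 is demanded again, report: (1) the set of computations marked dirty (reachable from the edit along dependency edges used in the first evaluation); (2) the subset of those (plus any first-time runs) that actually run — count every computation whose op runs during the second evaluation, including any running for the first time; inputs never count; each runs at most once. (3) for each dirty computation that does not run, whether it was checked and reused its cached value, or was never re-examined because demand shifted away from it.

Initial pass — values computed on the first demand:
  v1 = mul(5, 5) = 25
  v3 = min2(0, 25) = 0
  v5 = min2(0, 5) = 0
  v7 = add(0, 0) = 0

Second demand — change propagation:
  v1: re-runs because in2 5->0; in2 5->0; new result 0.
  v3: re-runs because v1 25->0; new result 0 (unchanged).
  v5: re-runs because in2 5->0; new result 0 (unchanged).
  v7: re-examined; everything it read last time is the same (v5 unchanged, v5 unchanged) — cache 0 kept, no run.

The important point: at v7 every value read last time is unchanged, so the dirty flag clears without a run.

Dirty set: v1, v3, v5, v7.
Run set: v1, v3, v5 (3 run).
Re-examined without running (cache reused): v7.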